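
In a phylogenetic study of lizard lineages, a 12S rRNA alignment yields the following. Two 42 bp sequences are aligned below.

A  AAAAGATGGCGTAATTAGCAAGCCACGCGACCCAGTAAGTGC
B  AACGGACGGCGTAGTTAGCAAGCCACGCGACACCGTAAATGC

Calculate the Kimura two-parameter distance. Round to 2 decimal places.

Of 42 sites, 4 differences are transitions and 3 are transversions, so P = 4/42 ≈ 0.095238 and Q = 3/42 ≈ 0.071429.
Under the Kimura two-parameter model, d = −½ ln(1 − 2P − Q) − ¼ ln(1 − 2Q).
1 − 2P − Q = 0.738095, giving −½ ln(0.738095) = 0.151841.
1 − 2Q = 0.857142, giving −¼ ln(0.857142) = 0.038538.
d = 0.151841 + 0.038538 = 0.190379.

0.19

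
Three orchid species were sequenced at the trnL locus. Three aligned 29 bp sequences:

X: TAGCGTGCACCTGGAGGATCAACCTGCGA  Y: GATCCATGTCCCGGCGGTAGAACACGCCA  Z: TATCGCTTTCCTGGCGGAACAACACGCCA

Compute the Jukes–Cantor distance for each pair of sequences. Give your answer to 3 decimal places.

d(X,Y) = 0.878, d(X,Z) = 0.462, d(Y,Z) = 0.291

X–Y: 15/29 sites differ → p ≈ 0.517241, d = −0.75 ln(1 − 0.689655) = 0.877553 ≈ 0.878.
X–Z: 10/29 sites differ → p ≈ 0.344828, d = −0.75 ln(1 − 0.459771) = 0.461822 ≈ 0.462.
Y–Z: 7/29 sites differ → p ≈ 0.241379, d = −0.75 ln(1 − 0.321839) = 0.291278 ≈ 0.291.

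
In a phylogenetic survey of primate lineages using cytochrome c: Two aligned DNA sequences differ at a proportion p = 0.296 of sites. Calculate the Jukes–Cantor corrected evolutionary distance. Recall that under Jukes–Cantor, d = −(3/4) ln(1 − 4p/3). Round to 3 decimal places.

d = −(3/4) ln(1 − 4p/3) = −0.75 ln(1 − 0.394667) = −0.75 ln(0.605333)
  = −0.75 × (-0.501977) = 0.376483 substitutions/site.

0.376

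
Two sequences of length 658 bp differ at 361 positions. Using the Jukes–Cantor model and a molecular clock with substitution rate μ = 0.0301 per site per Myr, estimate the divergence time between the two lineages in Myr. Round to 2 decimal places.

16.38

p = 361/658 ≈ 0.548632.
d = −(3/4) ln(1 − 4p/3) = −0.75 ln(1 − 0.731509) = −0.75 ln(0.268491)
  = −0.75 × (-1.314938) = 0.986204 substitutions/site.
Under a molecular clock d = 2μt, so t = d/(2μ) = 0.986204 / (2 × 0.0301) = 16.38 Myr.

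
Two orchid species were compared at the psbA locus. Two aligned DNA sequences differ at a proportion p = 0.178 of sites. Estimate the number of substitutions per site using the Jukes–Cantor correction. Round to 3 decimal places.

0.203

d = −(3/4) ln(1 − 4p/3) = −0.75 ln(1 − 0.237333) = −0.75 ln(0.762667)
  = −0.75 × (-0.270934) = 0.203201 substitutions/site.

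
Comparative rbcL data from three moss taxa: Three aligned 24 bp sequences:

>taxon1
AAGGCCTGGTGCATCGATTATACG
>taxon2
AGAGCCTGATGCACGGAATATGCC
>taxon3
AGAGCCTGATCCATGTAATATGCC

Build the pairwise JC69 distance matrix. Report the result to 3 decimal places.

taxon1–taxon2: 8/24 sites differ → p ≈ 0.333333, d = −0.75 ln(1 − 0.444444) = 0.440839 ≈ 0.441.
taxon1–taxon3: 9/24 sites differ → p = 0.375, d = −0.75 ln(1 − 0.5) = 0.519860 ≈ 0.520.
taxon2–taxon3: 3/24 sites differ → p = 0.125, d = −0.75 ln(1 − 0.166667) = 0.136741 ≈ 0.137.

d(taxon1,taxon2) = 0.441, d(taxon1,taxon3) = 0.520, d(taxon2,taxon3) = 0.137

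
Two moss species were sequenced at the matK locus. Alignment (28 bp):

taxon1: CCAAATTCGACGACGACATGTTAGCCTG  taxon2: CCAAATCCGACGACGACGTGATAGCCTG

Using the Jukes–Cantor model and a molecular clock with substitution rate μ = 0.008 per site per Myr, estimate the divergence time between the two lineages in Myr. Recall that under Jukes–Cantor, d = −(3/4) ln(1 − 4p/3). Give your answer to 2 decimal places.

7.23

The sequences differ at 3 of 28 sites (7, 18, 21), so p = 3/28 ≈ 0.107143.
d = −(3/4) ln(1 − 4p/3) = −0.75 ln(1 − 0.142857) = −0.75 ln(0.857143)
  = −0.75 × (-0.154151) = 0.115613 substitutions/site.
Under a molecular clock d = 2μt, so t = d/(2μ) = 0.115613 / (2 × 0.008) = 7.23 Myr.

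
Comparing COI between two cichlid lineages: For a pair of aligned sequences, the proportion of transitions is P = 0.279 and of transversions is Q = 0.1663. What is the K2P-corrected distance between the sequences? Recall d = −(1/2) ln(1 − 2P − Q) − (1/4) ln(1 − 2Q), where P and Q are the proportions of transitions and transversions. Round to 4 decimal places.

0.7453

Under the Kimura two-parameter model, d = −½ ln(1 − 2P − Q) − ¼ ln(1 − 2Q).
1 − 2P − Q = 0.2757, giving −½ ln(0.2757) = 0.644221.
1 − 2Q = 0.6674, giving −¼ ln(0.6674) = 0.101091.
d = 0.644221 + 0.101091 = 0.745312.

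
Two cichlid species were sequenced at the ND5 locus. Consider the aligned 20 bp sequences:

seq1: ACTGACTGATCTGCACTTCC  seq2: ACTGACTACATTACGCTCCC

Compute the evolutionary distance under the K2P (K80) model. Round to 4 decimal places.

0.5139

Of 20 sites, 5 differences are transitions and 2 are transversions, so P = 5/20 = 0.25 and Q = 2/20 = 0.1.
Under the Kimura two-parameter model, d = −½ ln(1 − 2P − Q) − ¼ ln(1 − 2Q).
1 − 2P − Q = 0.4, giving −½ ln(0.4) = 0.458145.
1 − 2Q = 0.8, giving −¼ ln(0.8) = 0.055786.
d = 0.458145 + 0.055786 = 0.513931.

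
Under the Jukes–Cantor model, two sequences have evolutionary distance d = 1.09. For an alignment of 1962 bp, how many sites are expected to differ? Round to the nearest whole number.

Invert JC69: p = (3/4)(1 − e^(−4d/3)) = 0.75 × (1 − e^(-1.453333)) = 0.75 × (1 − 0.233790) = 0.574658.
Expected differing sites = pL ≈ 0.574658 × 1962 = 1127.478996 ≈ 1127.

1127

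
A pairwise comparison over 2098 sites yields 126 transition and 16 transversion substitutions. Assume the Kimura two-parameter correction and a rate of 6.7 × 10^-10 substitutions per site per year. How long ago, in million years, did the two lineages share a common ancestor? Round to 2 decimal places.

53.86

P = 126/2098 ≈ 0.060057 and Q = 16/2098 ≈ 0.007626.
Under the Kimura two-parameter model, d = −½ ln(1 − 2P − Q) − ¼ ln(1 − 2Q).
1 − 2P − Q = 0.87226, giving −½ ln(0.87226) = 0.068334.
1 − 2Q = 0.984748, giving −¼ ln(0.984748) = 0.003842.
d = 0.068334 + 0.003842 = 0.072176.
Under a molecular clock d = 2μt, so t = d/(2μ) = 0.072176 / (2 × 6.7 × 10^-10) = 53.86 million years.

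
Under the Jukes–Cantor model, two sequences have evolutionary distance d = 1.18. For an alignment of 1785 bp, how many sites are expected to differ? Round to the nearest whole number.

1061

Invert JC69: p = (3/4)(1 − e^(−4d/3)) = 0.75 × (1 − e^(-1.573333)) = 0.75 × (1 − 0.207353) = 0.594485.
Expected differing sites = pL ≈ 0.594485 × 1785 = 1061.155725 ≈ 1061.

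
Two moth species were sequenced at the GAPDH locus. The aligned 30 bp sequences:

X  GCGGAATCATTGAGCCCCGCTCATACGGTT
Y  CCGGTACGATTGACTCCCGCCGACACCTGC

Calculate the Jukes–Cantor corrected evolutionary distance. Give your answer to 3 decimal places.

0.647

The sequences differ at 13 of 30 sites, so p = 13/30 ≈ 0.433333.
d = −(3/4) ln(1 − 4p/3) = −0.75 ln(1 − 0.577777) = −0.75 ln(0.422223)
  = −0.75 × (-0.862222) = 0.646667 substitutions/site.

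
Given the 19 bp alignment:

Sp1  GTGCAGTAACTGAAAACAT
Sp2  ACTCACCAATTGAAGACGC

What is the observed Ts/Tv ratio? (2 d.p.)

Transitions are A↔G and C↔T; transversions are all other mismatches.
Transitions: 7. Transversions: 2.
R = 7/2 = 3.50.

3.50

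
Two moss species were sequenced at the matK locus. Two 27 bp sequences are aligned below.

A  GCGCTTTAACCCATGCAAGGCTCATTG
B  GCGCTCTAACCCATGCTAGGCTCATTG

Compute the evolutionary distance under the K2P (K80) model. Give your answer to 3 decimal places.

Of 27 sites, 1 differences are transitions and 1 are transversions, so P = 1/27 ≈ 0.037037 and Q = 1/27 ≈ 0.037037.
Under the Kimura two-parameter model, d = −½ ln(1 − 2P − Q) − ¼ ln(1 − 2Q).
1 − 2P − Q = 0.888889, giving −½ ln(0.888889) = 0.058891.
1 − 2Q = 0.925926, giving −¼ ln(0.925926) = 0.019240.
d = 0.058891 + 0.019240 = 0.078131.

0.078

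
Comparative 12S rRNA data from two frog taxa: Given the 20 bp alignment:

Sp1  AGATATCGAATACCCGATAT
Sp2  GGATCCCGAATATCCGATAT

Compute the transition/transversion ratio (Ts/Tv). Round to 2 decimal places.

3.00

Transitions are A↔G and C↔T; transversions are all other mismatches.
Transitions: 3. Transversions: 1.
R = 3/1 = 3.00.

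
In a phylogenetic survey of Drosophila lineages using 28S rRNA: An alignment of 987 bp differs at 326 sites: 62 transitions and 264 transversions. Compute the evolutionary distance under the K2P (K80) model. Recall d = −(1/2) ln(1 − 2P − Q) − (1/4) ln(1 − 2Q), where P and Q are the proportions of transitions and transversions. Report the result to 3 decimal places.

P = 62/987 ≈ 0.062817 and Q = 264/987 ≈ 0.267477.
Under the Kimura two-parameter model, d = −½ ln(1 − 2P − Q) − ¼ ln(1 − 2Q).
1 − 2P − Q = 0.606889, giving −½ ln(0.606889) = 0.249705.
1 − 2Q = 0.465046, giving −¼ ln(0.465046) = 0.191405.
d = 0.249705 + 0.191405 = 0.441110.

0.441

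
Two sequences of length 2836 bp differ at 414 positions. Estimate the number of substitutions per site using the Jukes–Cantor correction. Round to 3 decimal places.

0.162

p = 414/2836 ≈ 0.14598.
d = −(3/4) ln(1 − 4p/3) = −0.75 ln(1 − 0.19464) = −0.75 ln(0.80536)
  = −0.75 × (-0.216466) = 0.162350 substitutions/site.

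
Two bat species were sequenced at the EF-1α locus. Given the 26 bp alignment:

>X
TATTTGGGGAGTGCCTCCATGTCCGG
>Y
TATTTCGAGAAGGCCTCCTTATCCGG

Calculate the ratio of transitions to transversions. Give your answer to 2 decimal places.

1.00

Transitions are A↔G and C↔T; transversions are all other mismatches.
Transitions: 3. Transversions: 3.
R = 3/3 = 1.00.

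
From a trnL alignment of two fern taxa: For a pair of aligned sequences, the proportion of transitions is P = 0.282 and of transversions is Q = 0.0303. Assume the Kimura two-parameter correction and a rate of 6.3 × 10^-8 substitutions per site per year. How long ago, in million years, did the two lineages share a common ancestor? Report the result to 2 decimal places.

3.70

Under the Kimura two-parameter model, d = −½ ln(1 − 2P − Q) − ¼ ln(1 − 2Q).
1 − 2P − Q = 0.4057, giving −½ ln(0.4057) = 0.451071.
1 − 2Q = 0.9394, giving −¼ ln(0.9394) = 0.015628.
d = 0.451071 + 0.015628 = 0.466699.
Under a molecular clock d = 2μt, so t = d/(2μ) = 0.466699 / (2 × 6.3 × 10^-8) = 3.70 million years.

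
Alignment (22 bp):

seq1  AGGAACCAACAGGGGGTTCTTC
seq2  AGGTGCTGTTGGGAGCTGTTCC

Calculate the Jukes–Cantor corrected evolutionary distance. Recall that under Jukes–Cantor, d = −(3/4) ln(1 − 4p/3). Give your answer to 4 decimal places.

0.9745

The sequences differ at 12 of 22 sites, so p = 12/22 ≈ 0.545455.
d = −(3/4) ln(1 − 4p/3) = −0.75 ln(1 − 0.727273) = −0.75 ln(0.272727)
  = −0.75 × (-1.299284) = 0.974463 substitutions/site.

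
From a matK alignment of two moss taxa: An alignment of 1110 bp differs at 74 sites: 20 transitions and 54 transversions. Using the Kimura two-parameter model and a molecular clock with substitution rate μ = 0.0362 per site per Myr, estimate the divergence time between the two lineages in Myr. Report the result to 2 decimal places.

0.96

P = 20/1110 ≈ 0.018018 and Q = 54/1110 ≈ 0.048649.
Under the Kimura two-parameter model, d = −½ ln(1 − 2P − Q) − ¼ ln(1 − 2Q).
1 − 2P − Q = 0.915315, giving −½ ln(0.915315) = 0.044244.
1 − 2Q = 0.902702, giving −¼ ln(0.902702) = 0.025591.
d = 0.044244 + 0.025591 = 0.069835.
Under a molecular clock d = 2μt, so t = d/(2μ) = 0.069835 / (2 × 0.0362) = 0.96 Myr.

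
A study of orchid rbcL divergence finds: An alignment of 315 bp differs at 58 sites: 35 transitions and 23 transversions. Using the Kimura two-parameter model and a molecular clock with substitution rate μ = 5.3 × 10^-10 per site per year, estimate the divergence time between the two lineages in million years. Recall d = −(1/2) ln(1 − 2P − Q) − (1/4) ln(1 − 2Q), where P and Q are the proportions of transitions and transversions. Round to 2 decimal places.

202.28

P = 35/315 ≈ 0.111111 and Q = 23/315 ≈ 0.073016.
Under the Kimura two-parameter model, d = −½ ln(1 − 2P − Q) − ¼ ln(1 − 2Q).
1 − 2P − Q = 0.704762, giving −½ ln(0.704762) = 0.174948.
1 − 2Q = 0.853968, giving −¼ ln(0.853968) = 0.039465.
d = 0.174948 + 0.039465 = 0.214413.
Under a molecular clock d = 2μt, so t = d/(2μ) = 0.214413 / (2 × 5.3 × 10^-10) = 202.28 million years.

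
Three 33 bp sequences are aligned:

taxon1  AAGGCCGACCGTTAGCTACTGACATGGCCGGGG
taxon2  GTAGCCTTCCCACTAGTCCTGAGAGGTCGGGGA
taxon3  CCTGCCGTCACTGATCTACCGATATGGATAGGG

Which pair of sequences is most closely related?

taxon1–taxon2: 17/33 differ, p = 0.515, d = 0.871.
taxon1–taxon3: 13/33 differ, p = 0.394, d = 0.559.
taxon2–taxon3: 19/33 differ, p = 0.576, d = 1.095.
The smallest distance is between taxon1 and taxon3.

taxon1 and taxon3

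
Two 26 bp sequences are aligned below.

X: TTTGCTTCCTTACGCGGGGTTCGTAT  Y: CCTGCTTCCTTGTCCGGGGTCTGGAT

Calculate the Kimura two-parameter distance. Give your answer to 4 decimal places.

0.4284

Of 26 sites, 6 differences are transitions and 2 are transversions, so P = 6/26 ≈ 0.230769 and Q = 2/26 ≈ 0.076923.
Under the Kimura two-parameter model, d = −½ ln(1 − 2P − Q) − ¼ ln(1 − 2Q).
1 − 2P − Q = 0.461539, giving −½ ln(0.461539) = 0.386594.
1 − 2Q = 0.846154, giving −¼ ln(0.846154) = 0.041763.
d = 0.386594 + 0.041763 = 0.428357.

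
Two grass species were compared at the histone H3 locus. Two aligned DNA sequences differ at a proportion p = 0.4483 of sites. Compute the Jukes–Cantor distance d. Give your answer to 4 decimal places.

0.6830

d = −(3/4) ln(1 − 4p/3) = −0.75 ln(1 − 0.597733) = −0.75 ln(0.402267)
  = −0.75 × (-0.910639) = 0.682979 substitutions/site.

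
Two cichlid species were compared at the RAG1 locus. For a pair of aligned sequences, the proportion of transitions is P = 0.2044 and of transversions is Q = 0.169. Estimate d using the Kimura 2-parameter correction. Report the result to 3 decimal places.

Under the Kimura two-parameter model, d = −½ ln(1 − 2P − Q) − ¼ ln(1 − 2Q).
1 − 2P − Q = 0.4222, giving −½ ln(0.4222) = 0.431138.
1 − 2Q = 0.662, giving −¼ ln(0.662) = 0.103122.
d = 0.431138 + 0.103122 = 0.534260.

0.534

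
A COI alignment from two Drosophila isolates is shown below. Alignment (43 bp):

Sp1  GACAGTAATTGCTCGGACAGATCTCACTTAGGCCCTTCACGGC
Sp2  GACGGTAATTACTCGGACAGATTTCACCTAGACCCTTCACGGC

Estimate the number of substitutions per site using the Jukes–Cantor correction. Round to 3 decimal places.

The sequences differ at 5 of 43 sites (4, 11, 23, 28, 32), so p = 5/43 ≈ 0.116279.
d = −(3/4) ln(1 − 4p/3) = −0.75 ln(1 − 0.155039) = −0.75 ln(0.844961)
  = −0.75 × (-0.168465) = 0.126349 substitutions/site.

0.126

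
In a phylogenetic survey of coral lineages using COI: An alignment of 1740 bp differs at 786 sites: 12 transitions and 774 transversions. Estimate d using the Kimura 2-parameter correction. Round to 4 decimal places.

P = 12/1740 ≈ 0.006897 and Q = 774/1740 ≈ 0.444828.
Under the Kimura two-parameter model, d = −½ ln(1 − 2P − Q) − ¼ ln(1 − 2Q).
1 − 2P − Q = 0.541378, giving −½ ln(0.541378) = 0.306819.
1 − 2Q = 0.110344, giving −¼ ln(0.110344) = 0.551038.
d = 0.306819 + 0.551038 = 0.857857.

0.8579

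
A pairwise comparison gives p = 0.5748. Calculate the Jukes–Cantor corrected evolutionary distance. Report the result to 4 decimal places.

d = −(3/4) ln(1 − 4p/3) = −0.75 ln(1 − 0.7664) = −0.75 ln(0.2336)
  = −0.75 × (-1.454145) = 1.090609 substitutions/site.

1.0906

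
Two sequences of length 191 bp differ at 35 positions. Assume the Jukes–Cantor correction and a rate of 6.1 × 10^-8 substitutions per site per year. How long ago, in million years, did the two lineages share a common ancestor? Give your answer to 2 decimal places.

1.72

p = 35/191 ≈ 0.183246.
d = −(3/4) ln(1 − 4p/3) = −0.75 ln(1 − 0.244328) = −0.75 ln(0.755672)
  = −0.75 × (-0.280148) = 0.210111 substitutions/site.
Under a molecular clock d = 2μt, so t = d/(2μ) = 0.210111 / (2 × 6.1 × 10^-8) = 1.72 million years.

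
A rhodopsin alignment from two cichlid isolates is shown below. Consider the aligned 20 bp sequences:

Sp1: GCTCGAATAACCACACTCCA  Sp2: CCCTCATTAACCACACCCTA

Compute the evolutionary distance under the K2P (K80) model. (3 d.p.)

Of 20 sites, 4 differences are transitions and 3 are transversions, so P = 4/20 = 0.2 and Q = 3/20 = 0.15.
Under the Kimura two-parameter model, d = −½ ln(1 − 2P − Q) − ¼ ln(1 − 2Q).
1 − 2P − Q = 0.45, giving −½ ln(0.45) = 0.399254.
1 − 2Q = 0.7, giving −¼ ln(0.7) = 0.089169.
d = 0.399254 + 0.089169 = 0.488423.

0.488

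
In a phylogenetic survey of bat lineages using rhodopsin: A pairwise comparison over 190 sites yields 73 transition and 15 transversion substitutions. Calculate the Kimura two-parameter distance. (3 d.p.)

0.983

P = 73/190 ≈ 0.384211 and Q = 15/190 ≈ 0.078947.
Under the Kimura two-parameter model, d = −½ ln(1 − 2P − Q) − ¼ ln(1 − 2Q).
1 − 2P − Q = 0.152631, giving −½ ln(0.152631) = 0.939866.
1 − 2Q = 0.842106, giving −¼ ln(0.842106) = 0.042962.
d = 0.939866 + 0.042962 = 0.982828.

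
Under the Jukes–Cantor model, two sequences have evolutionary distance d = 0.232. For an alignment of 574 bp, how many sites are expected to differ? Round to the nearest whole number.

115

Invert JC69: p = (3/4)(1 − e^(−4d/3)) = 0.75 × (1 − e^(-0.309333)) = 0.75 × (1 − 0.733936) = 0.199548.
Expected differing sites = pL ≈ 0.199548 × 574 = 114.540552 ≈ 115.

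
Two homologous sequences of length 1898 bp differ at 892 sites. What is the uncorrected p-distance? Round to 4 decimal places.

p = 892/1898 = 0.469968… ≈ 0.4700 (to 4 d.p.).

0.4700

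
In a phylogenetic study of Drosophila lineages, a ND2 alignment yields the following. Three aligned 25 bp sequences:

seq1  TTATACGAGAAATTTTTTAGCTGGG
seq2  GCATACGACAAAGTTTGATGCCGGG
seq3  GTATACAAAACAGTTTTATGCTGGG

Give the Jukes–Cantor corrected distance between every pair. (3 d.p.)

seq1–seq2: 8/25 sites differ → p = 0.32, d = −0.75 ln(1 − 0.426667) = 0.417216 ≈ 0.417.
seq1–seq3: 7/25 sites differ → p = 0.28, d = −0.75 ln(1 − 0.373333) = 0.350505 ≈ 0.351.
seq2–seq3: 6/25 sites differ → p = 0.24, d = −0.75 ln(1 − 0.32) = 0.289247 ≈ 0.289.

d(seq1,seq2) = 0.417, d(seq1,seq3) = 0.351, d(seq2,seq3) = 0.289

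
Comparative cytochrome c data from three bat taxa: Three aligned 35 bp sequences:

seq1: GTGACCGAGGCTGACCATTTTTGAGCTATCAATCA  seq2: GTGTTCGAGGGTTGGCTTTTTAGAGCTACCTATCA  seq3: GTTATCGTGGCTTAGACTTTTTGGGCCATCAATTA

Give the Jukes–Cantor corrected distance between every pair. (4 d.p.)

d(seq1,seq2) = 0.3597, d(seq1,seq3) = 0.3597, d(seq2,seq3) = 0.5128

seq1–seq2: 10/35 sites differ → p ≈ 0.285714, d = −0.75 ln(1 − 0.380952) = 0.359679 ≈ 0.3597.
seq1–seq3: 10/35 sites differ → p ≈ 0.285714, d = −0.75 ln(1 − 0.380952) = 0.359679 ≈ 0.3597.
seq2–seq3: 13/35 sites differ → p ≈ 0.371429, d = −0.75 ln(1 − 0.495239) = 0.512753 ≈ 0.5128.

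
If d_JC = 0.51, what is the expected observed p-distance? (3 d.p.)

0.370

p = (3/4)(1 − e^(−4d/3)) = 0.75 × (1 − e^(-0.68)) = 0.75 × (1 − 0.506617) = 0.370037.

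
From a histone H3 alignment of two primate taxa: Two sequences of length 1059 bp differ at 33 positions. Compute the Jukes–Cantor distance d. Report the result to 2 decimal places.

0.03

p = 33/1059 ≈ 0.031161.
d = −(3/4) ln(1 − 4p/3) = −0.75 ln(1 − 0.041548) = −0.75 ln(0.958452)
  = −0.75 × (-0.042436) = 0.031827 substitutions/site.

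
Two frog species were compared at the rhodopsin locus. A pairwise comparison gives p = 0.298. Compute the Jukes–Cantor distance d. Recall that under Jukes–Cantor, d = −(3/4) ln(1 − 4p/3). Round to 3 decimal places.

0.380

d = −(3/4) ln(1 − 4p/3) = −0.75 ln(1 − 0.397333) = −0.75 ln(0.602667)
  = −0.75 × (-0.506390) = 0.379793 substitutions/site.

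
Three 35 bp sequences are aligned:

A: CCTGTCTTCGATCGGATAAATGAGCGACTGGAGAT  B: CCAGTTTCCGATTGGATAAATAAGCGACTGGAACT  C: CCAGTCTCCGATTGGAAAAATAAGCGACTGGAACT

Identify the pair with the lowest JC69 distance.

B and C

A–B: 7/35 differ, p = 0.200, d = 0.233.
A–C: 7/35 differ, p = 0.200, d = 0.233.
B–C: 2/35 differ, p = 0.057, d = 0.059.
The smallest distance is between B and C.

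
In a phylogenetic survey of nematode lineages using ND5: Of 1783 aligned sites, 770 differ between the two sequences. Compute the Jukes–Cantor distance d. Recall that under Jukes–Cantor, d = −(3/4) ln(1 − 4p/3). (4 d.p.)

p = 770/1783 ≈ 0.431856.
d = −(3/4) ln(1 − 4p/3) = −0.75 ln(1 − 0.575808) = −0.75 ln(0.424192)
  = −0.75 × (-0.857569) = 0.643177 substitutions/site.

0.6432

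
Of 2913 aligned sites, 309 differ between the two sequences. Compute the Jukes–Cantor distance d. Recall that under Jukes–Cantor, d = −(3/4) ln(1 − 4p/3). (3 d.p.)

0.114

p = 309/2913 ≈ 0.106076.
d = −(3/4) ln(1 − 4p/3) = −0.75 ln(1 − 0.141435) = −0.75 ln(0.858565)
  = −0.75 × (-0.152493) = 0.114370 substitutions/site.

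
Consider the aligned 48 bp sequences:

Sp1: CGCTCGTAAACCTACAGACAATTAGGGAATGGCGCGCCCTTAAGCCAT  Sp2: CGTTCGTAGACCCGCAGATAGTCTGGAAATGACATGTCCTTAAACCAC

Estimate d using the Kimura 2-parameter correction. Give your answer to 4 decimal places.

0.4740

Of 48 sites, 14 differences are transitions and 1 are transversions, so P = 14/48 ≈ 0.291667 and Q = 1/48 ≈ 0.020833.
Under the Kimura two-parameter model, d = −½ ln(1 − 2P − Q) − ¼ ln(1 − 2Q).
1 − 2P − Q = 0.395833, giving −½ ln(0.395833) = 0.463381.
1 − 2Q = 0.958334, giving −¼ ln(0.958334) = 0.010640.
d = 0.463381 + 0.010640 = 0.474021.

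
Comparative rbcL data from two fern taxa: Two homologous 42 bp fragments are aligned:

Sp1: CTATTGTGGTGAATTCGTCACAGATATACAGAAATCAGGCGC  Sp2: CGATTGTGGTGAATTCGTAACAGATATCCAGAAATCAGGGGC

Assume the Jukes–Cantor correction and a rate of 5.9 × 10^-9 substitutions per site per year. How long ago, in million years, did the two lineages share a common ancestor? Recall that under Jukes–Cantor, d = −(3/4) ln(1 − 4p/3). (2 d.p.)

The sequences differ at 4 of 42 sites (2, 19, 28, 40), so p = 4/42 ≈ 0.095238.
d = −(3/4) ln(1 − 4p/3) = −0.75 ln(1 − 0.126984) = −0.75 ln(0.873016)
  = −0.75 × (-0.135801) = 0.101851 substitutions/site.
Under a molecular clock d = 2μt, so t = d/(2μ) = 0.101851 / (2 × 5.9 × 10^-9) = 8.63 million years.

8.63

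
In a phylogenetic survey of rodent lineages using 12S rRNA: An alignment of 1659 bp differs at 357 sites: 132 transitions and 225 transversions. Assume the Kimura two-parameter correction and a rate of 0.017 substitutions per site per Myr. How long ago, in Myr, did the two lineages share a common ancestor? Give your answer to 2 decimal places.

7.46

P = 132/1659 ≈ 0.079566 and Q = 225/1659 ≈ 0.135624.
Under the Kimura two-parameter model, d = −½ ln(1 − 2P − Q) − ¼ ln(1 − 2Q).
1 − 2P − Q = 0.705244, giving −½ ln(0.705244) = 0.174606.
1 − 2Q = 0.728752, giving −¼ ln(0.728752) = 0.079105.
d = 0.174606 + 0.079105 = 0.253711.
Under a molecular clock d = 2μt, so t = d/(2μ) = 0.253711 / (2 × 0.017) = 7.46 Myr.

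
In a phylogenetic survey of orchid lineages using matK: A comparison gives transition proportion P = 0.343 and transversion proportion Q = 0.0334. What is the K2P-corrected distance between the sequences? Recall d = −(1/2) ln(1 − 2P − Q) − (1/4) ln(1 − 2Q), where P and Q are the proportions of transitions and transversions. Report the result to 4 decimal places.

Under the Kimura two-parameter model, d = −½ ln(1 − 2P − Q) − ¼ ln(1 − 2Q).
1 − 2P − Q = 0.2806, giving −½ ln(0.2806) = 0.635413.
1 − 2Q = 0.9332, giving −¼ ln(0.9332) = 0.017284.
d = 0.635413 + 0.017284 = 0.652697.

0.6527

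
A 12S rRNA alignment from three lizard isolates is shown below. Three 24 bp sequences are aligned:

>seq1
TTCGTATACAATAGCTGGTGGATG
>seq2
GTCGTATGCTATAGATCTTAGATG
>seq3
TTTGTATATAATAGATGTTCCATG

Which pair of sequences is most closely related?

seq1–seq2: 7/24 differ, p = 0.292, d = 0.369.
seq1–seq3: 6/24 differ, p = 0.250, d = 0.304.
seq2–seq3: 8/24 differ, p = 0.333, d = 0.441.
The smallest distance is between seq1 and seq3.

seq1 and seq3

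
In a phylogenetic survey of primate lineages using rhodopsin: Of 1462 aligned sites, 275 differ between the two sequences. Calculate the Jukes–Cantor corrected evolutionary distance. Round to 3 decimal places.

0.217

p = 275/1462 ≈ 0.188098.
d = −(3/4) ln(1 − 4p/3) = −0.75 ln(1 − 0.250797) = −0.75 ln(0.749203)
  = −0.75 × (-0.288745) = 0.216559 substitutions/site.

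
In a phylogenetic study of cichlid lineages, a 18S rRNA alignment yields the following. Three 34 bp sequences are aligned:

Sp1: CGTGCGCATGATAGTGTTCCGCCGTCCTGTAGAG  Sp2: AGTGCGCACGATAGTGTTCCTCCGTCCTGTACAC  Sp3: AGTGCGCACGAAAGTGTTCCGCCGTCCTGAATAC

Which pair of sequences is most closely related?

Sp1–Sp2: 5/34 differ, p = 0.147, d = 0.164.
Sp1–Sp3: 6/34 differ, p = 0.176, d = 0.201.
Sp2–Sp3: 4/34 differ, p = 0.118, d = 0.128.
The smallest distance is between Sp2 and Sp3.

Sp2 and Sp3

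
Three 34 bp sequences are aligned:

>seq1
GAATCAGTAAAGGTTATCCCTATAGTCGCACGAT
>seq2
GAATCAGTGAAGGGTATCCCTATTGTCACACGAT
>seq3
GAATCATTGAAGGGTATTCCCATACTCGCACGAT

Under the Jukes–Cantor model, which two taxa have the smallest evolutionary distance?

seq1 and seq2

seq1–seq2: 4/34 differ, p = 0.118, d = 0.128.
seq1–seq3: 6/34 differ, p = 0.176, d = 0.201.
seq2–seq3: 6/34 differ, p = 0.176, d = 0.201.
The smallest distance is between seq1 and seq2.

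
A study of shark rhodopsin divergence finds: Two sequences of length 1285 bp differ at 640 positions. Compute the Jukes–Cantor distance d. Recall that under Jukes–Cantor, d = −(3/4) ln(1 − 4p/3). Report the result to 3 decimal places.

p = 640/1285 ≈ 0.498054.
d = −(3/4) ln(1 − 4p/3) = −0.75 ln(1 − 0.664072) = −0.75 ln(0.335928)
  = −0.75 × (-1.090858) = 0.818144 substitutions/site.

0.818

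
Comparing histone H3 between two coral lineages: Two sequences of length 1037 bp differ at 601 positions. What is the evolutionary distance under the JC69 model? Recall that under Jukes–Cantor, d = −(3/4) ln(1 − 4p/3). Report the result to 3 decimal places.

p = 601/1037 ≈ 0.579556.
d = −(3/4) ln(1 − 4p/3) = −0.75 ln(1 − 0.772741) = −0.75 ln(0.227259)
  = −0.75 × (-1.481665) = 1.111249 substitutions/site.

1.111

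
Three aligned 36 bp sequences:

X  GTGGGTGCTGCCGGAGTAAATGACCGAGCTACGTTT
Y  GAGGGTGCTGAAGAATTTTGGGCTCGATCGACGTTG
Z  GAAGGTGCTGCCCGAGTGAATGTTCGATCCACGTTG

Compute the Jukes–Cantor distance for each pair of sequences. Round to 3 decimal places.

d(X,Y) = 0.548, d(X,Z) = 0.304, d(Y,Z) = 0.441

X–Y: 14/36 sites differ → p ≈ 0.388889, d = −0.75 ln(1 − 0.518519) = 0.548166 ≈ 0.548.
X–Z: 9/36 sites differ → p = 0.25, d = −0.75 ln(1 − 0.333333) = 0.304098 ≈ 0.304.
Y–Z: 12/36 sites differ → p ≈ 0.333333, d = −0.75 ln(1 − 0.444444) = 0.440839 ≈ 0.441.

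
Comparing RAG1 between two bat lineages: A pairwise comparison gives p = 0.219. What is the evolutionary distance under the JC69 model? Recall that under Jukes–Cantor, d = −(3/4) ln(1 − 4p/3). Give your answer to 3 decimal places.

0.259

d = −(3/4) ln(1 − 4p/3) = −0.75 ln(1 − 0.292) = −0.75 ln(0.708)
  = −0.75 × (-0.345311) = 0.258983 substitutions/site.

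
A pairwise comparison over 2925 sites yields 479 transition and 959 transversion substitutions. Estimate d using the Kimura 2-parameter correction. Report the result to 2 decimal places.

0.80

P = 479/2925 ≈ 0.163761 and Q = 959/2925 ≈ 0.327863.
Under the Kimura two-parameter model, d = −½ ln(1 − 2P − Q) − ¼ ln(1 − 2Q).
1 − 2P − Q = 0.344615, giving −½ ln(0.344615) = 0.532664.
1 − 2Q = 0.344274, giving −¼ ln(0.344274) = 0.266579.
d = 0.532664 + 0.266579 = 0.799243.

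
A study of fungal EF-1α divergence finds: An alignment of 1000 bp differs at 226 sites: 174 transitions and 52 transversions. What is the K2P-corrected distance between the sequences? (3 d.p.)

P = 174/1000 = 0.174 and Q = 52/1000 = 0.052.
Under the Kimura two-parameter model, d = −½ ln(1 − 2P − Q) − ¼ ln(1 − 2Q).
1 − 2P − Q = 0.6, giving −½ ln(0.6) = 0.255413.
1 − 2Q = 0.896, giving −¼ ln(0.896) = 0.027454.
d = 0.255413 + 0.027454 = 0.282867.

0.283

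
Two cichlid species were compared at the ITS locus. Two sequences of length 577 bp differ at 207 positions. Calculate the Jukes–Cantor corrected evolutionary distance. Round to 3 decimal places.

p = 207/577 ≈ 0.358752.
d = −(3/4) ln(1 − 4p/3) = −0.75 ln(1 − 0.478336) = −0.75 ln(0.521664)
  = −0.75 × (-0.650732) = 0.488049 substitutions/site.

0.488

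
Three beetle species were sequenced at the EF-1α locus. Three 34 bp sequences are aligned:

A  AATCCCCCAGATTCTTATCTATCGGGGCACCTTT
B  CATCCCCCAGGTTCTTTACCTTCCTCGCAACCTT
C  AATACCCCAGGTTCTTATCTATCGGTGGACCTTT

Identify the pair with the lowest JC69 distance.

A and C

A–B: 11/34 differ, p = 0.324, d = 0.423.
A–C: 4/34 differ, p = 0.118, d = 0.128.
B–C: 12/34 differ, p = 0.353, d = 0.477.
The smallest distance is between A and C.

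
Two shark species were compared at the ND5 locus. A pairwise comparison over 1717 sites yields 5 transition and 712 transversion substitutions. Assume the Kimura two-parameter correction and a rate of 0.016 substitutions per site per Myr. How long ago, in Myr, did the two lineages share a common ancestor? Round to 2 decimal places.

22.34

P = 5/1717 ≈ 0.002912 and Q = 712/1717 ≈ 0.414677.
Under the Kimura two-parameter model, d = −½ ln(1 − 2P − Q) − ¼ ln(1 − 2Q).
1 − 2P − Q = 0.579499, giving −½ ln(0.579499) = 0.272796.
1 − 2Q = 0.170646, giving −¼ ln(0.170646) = 0.442041.
d = 0.272796 + 0.442041 = 0.714837.
Under a molecular clock d = 2μt, so t = d/(2μ) = 0.714837 / (2 × 0.016) = 22.34 Myr.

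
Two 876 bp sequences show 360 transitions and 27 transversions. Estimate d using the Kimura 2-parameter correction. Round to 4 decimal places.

P = 360/876 ≈ 0.410959 and Q = 27/876 ≈ 0.030822.
Under the Kimura two-parameter model, d = −½ ln(1 − 2P − Q) − ¼ ln(1 − 2Q).
1 − 2P − Q = 0.14726, giving −½ ln(0.14726) = 0.957778.
1 − 2Q = 0.938356, giving −¼ ln(0.938356) = 0.015906.
d = 0.957778 + 0.015906 = 0.973684.

0.9737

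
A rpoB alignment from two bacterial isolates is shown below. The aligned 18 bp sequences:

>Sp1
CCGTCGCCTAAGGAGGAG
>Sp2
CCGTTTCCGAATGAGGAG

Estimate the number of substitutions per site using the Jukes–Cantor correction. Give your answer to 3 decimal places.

The sequences differ at 4 of 18 sites (5, 6, 9, 12), so p = 4/18 ≈ 0.222222.
d = −(3/4) ln(1 − 4p/3) = −0.75 ln(1 − 0.296296) = −0.75 ln(0.703704)
  = −0.75 × (-0.351397) = 0.263548 substitutions/site.

0.264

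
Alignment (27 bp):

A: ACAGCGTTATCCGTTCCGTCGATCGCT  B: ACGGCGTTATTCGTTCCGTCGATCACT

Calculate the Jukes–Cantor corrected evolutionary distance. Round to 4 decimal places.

0.1203

The sequences differ at 3 of 27 sites (3, 11, 25), so p = 3/27 ≈ 0.111111.
d = −(3/4) ln(1 − 4p/3) = −0.75 ln(1 − 0.148148) = −0.75 ln(0.851852)
  = −0.75 × (-0.160342) = 0.120257 substitutions/site.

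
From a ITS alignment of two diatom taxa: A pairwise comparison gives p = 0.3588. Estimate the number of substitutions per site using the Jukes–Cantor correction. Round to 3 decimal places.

d = −(3/4) ln(1 − 4p/3) = −0.75 ln(1 − 0.4784) = −0.75 ln(0.5216)
  = −0.75 × (-0.650854) = 0.488141 substitutions/site.

0.488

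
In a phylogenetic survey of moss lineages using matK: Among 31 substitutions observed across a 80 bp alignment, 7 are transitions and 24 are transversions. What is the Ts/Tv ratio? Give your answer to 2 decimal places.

0.29

R = 7/24 = 0.291666… ≈ 0.29 (to 2 d.p.).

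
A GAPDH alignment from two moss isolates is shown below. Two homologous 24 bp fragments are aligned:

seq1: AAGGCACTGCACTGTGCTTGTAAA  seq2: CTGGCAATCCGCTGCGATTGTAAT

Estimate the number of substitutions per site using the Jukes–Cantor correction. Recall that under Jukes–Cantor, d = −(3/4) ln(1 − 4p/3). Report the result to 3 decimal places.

0.441

The sequences differ at 8 of 24 sites (1, 2, 7, 9, 11, 15, 17, 24), so p = 8/24 ≈ 0.333333.
d = −(3/4) ln(1 − 4p/3) = −0.75 ln(1 − 0.444444) = −0.75 ln(0.555556)
  = −0.75 × (-0.587786) = 0.440840 substitutions/site.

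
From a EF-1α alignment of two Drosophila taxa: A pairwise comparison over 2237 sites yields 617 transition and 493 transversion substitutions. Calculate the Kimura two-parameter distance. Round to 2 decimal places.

P = 617/2237 ≈ 0.275816 and Q = 493/2237 ≈ 0.220384.
Under the Kimura two-parameter model, d = −½ ln(1 − 2P − Q) − ¼ ln(1 − 2Q).
1 − 2P − Q = 0.227984, giving −½ ln(0.227984) = 0.739240.
1 − 2Q = 0.559232, giving −¼ ln(0.559232) = 0.145298.
d = 0.739240 + 0.145298 = 0.884538.

0.88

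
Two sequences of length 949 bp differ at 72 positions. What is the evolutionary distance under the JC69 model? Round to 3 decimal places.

0.080

p = 72/949 ≈ 0.075869.
d = −(3/4) ln(1 − 4p/3) = −0.75 ln(1 − 0.101159) = −0.75 ln(0.898841)
  = −0.75 × (-0.106649) = 0.079987 substitutions/site.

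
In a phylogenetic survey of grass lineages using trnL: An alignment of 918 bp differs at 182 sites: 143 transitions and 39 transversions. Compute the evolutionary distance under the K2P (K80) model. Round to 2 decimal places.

P = 143/918 ≈ 0.155773 and Q = 39/918 ≈ 0.042484.
Under the Kimura two-parameter model, d = −½ ln(1 − 2P − Q) − ¼ ln(1 − 2Q).
1 − 2P − Q = 0.64597, giving −½ ln(0.64597) = 0.218501.
1 − 2Q = 0.915032, giving −¼ ln(0.915032) = 0.022199.
d = 0.218501 + 0.022199 = 0.240700.

0.24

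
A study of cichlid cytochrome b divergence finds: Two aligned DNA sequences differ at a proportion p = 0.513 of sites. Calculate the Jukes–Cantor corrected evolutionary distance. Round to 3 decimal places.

d = −(3/4) ln(1 − 4p/3) = −0.75 ln(1 − 0.684) = −0.75 ln(0.316)
  = −0.75 × (-1.152013) = 0.864010 substitutions/site.

0.864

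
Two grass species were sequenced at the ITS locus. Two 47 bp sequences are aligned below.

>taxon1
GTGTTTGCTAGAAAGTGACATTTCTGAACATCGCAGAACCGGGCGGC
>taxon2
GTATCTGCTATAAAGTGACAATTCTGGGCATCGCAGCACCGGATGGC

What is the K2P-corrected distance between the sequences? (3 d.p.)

0.226

Of 47 sites, 6 differences are transitions and 3 are transversions, so P = 6/47 ≈ 0.12766 and Q = 3/47 ≈ 0.06383.
Under the Kimura two-parameter model, d = −½ ln(1 − 2P − Q) − ¼ ln(1 − 2Q).
1 − 2P − Q = 0.68085, giving −½ ln(0.68085) = 0.192207.
1 − 2Q = 0.87234, giving −¼ ln(0.87234) = 0.034144.
d = 0.192207 + 0.034144 = 0.226351.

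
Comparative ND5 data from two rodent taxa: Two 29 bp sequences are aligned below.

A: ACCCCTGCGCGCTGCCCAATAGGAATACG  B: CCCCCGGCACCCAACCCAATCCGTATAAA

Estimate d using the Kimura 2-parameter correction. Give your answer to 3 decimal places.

0.530

Of 29 sites, 3 differences are transitions and 8 are transversions, so P = 3/29 ≈ 0.103448 and Q = 8/29 ≈ 0.275862.
Under the Kimura two-parameter model, d = −½ ln(1 − 2P − Q) − ¼ ln(1 − 2Q).
1 − 2P − Q = 0.517242, giving −½ ln(0.517242) = 0.329622.
1 − 2Q = 0.448276, giving −¼ ln(0.448276) = 0.200587.
d = 0.329622 + 0.200587 = 0.530209.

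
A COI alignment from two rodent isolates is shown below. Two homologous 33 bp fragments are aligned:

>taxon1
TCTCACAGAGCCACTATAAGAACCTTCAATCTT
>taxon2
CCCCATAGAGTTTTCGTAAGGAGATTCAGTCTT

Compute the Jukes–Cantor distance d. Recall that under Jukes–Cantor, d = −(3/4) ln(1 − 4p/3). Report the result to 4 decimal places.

0.5587

The sequences differ at 13 of 33 sites, so p = 13/33 ≈ 0.393939.
d = −(3/4) ln(1 − 4p/3) = −0.75 ln(1 − 0.525252) = −0.75 ln(0.474748)
  = −0.75 × (-0.744971) = 0.558728 substitutions/site.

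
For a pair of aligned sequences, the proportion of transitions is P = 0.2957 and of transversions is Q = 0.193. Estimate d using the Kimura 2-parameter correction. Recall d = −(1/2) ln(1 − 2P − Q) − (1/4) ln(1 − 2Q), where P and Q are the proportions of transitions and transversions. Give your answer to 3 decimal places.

0.889

Under the Kimura two-parameter model, d = −½ ln(1 − 2P − Q) − ¼ ln(1 − 2Q).
1 − 2P − Q = 0.2156, giving −½ ln(0.2156) = 0.767165.
1 − 2Q = 0.614, giving −¼ ln(0.614) = 0.121940.
d = 0.767165 + 0.121940 = 0.889105.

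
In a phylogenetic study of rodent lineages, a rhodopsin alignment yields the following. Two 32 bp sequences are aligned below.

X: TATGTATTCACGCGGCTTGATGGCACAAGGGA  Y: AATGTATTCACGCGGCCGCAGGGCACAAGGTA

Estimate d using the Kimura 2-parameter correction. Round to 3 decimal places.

0.217

Of 32 sites, 1 differences are transitions and 5 are transversions, so P = 1/32 = 0.03125 and Q = 5/32 = 0.15625.
Under the Kimura two-parameter model, d = −½ ln(1 − 2P − Q) − ¼ ln(1 − 2Q).
1 − 2P − Q = 0.78125, giving −½ ln(0.78125) = 0.123430.
1 − 2Q = 0.6875, giving −¼ ln(0.6875) = 0.093673.
d = 0.123430 + 0.093673 = 0.217103.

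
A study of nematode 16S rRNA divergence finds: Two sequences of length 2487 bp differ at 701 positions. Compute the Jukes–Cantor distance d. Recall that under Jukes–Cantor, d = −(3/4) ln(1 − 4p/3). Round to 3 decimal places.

p = 701/2487 ≈ 0.281866.
d = −(3/4) ln(1 − 4p/3) = −0.75 ln(1 − 0.375821) = −0.75 ln(0.624179)
  = −0.75 × (-0.471318) = 0.353489 substitutions/site.

0.353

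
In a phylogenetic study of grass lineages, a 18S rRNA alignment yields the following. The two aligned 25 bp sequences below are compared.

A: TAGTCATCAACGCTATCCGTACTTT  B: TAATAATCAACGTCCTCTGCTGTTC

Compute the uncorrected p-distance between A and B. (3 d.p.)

0.400

The sequences differ at 10 of 25 positions (sites 3, 5, 13, 14, 15, 18, 20, 21, 22, 25).
p = 10/25 = 0.400.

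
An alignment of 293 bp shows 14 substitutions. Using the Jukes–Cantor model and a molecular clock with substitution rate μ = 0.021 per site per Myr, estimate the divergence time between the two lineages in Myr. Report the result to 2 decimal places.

1.18

p = 14/293 ≈ 0.047782.
d = −(3/4) ln(1 − 4p/3) = −0.75 ln(1 − 0.063709) = −0.75 ln(0.936291)
  = −0.75 × (-0.065829) = 0.049372 substitutions/site.
Under a molecular clock d = 2μt, so t = d/(2μ) = 0.049372 / (2 × 0.021) = 1.18 Myr.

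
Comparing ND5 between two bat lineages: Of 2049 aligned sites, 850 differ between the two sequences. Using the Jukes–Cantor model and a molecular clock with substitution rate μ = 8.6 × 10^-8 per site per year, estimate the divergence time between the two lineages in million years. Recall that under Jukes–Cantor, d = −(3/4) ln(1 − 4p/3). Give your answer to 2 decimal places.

p = 850/2049 ≈ 0.414837.
d = −(3/4) ln(1 − 4p/3) = −0.75 ln(1 − 0.553116) = −0.75 ln(0.446884)
  = −0.75 × (-0.805456) = 0.604092 substitutions/site.
Under a molecular clock d = 2μt, so t = d/(2μ) = 0.604092 / (2 × 8.6 × 10^-8) = 3.51 million years.

3.51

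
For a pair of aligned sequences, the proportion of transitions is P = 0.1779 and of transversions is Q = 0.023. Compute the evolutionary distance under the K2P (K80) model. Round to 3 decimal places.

0.250

Under the Kimura two-parameter model, d = −½ ln(1 − 2P − Q) − ¼ ln(1 − 2Q).
1 − 2P − Q = 0.6212, giving −½ ln(0.6212) = 0.238051.
1 − 2Q = 0.954, giving −¼ ln(0.954) = 0.011773.
d = 0.238051 + 0.011773 = 0.249824.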